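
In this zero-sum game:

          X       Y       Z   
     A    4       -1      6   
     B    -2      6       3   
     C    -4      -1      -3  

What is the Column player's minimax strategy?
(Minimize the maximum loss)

Column should play X, value = 4

Work:
Column player minimizes Row's maximum payoff:
Column X: max payoff to Row = 4
Column Y: max payoff to Row = 6
Column Z: max payoff to Row = 6
Minimum is 4, achieved by column X.
Minimax strategy: X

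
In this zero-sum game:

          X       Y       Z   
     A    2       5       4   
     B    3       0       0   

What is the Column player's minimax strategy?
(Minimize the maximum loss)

Column should play X, value = 3

Work:
Column player minimizes Row's maximum payoff:
Column X: max payoff to Row = 3
Column Y: max payoff to Row = 5
Column Z: max payoff to Row = 4
Minimum is 3, achieved by column X.
Minimax strategy: X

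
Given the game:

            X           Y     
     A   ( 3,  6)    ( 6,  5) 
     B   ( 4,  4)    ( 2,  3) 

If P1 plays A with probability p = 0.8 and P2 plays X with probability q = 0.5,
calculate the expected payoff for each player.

E[P1] = 4.2, E[P2] = 5.1

Work:
E[P1] = p·q·π₁(A,X) + p·(1-q)·π₁(A,Y) + (1-p)·q·π₁(B,X) + (1-p)·(1-q)·π₁(B,Y)
= 0.8·0.5·3 + 0.8·0.5·6 + 0.2·0.5·4 + 0.2·0.5·2
= 4.2

E[P2] = 5.1 (similar calculation)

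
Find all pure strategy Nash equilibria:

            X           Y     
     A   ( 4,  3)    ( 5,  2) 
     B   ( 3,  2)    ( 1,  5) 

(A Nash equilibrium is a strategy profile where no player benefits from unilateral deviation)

Nash equilibrium: (A, X)

Work:
Best responses:
  P1 vs X: payoffs [4, 3] → best response A (payoff 4)
  P1 vs Y: payoffs [5, 1] → best response A (payoff 5)
  P2 vs A: payoffs [3, 2] → best response X (payoff 3)
  P2 vs B: payoffs [2, 5] → best response Y (payoff 5)
Mutual best responses: (A,X) → Nash equilibria.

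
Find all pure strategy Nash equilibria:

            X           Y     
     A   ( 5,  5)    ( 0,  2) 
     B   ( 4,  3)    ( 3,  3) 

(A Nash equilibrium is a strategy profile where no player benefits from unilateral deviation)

Nash equilibrium: (A, X), (B, Y)

Work:
Best responses:
  P1 vs X: payoffs [5, 4] → best response A (payoff 5)
  P1 vs Y: payoffs [0, 3] → best response B (payoff 3)
  P2 vs A: payoffs [5, 2] → best response X (payoff 5)
  P2 vs B: payoffs [3, 3] → best response X/Y (payoff 3)
Mutual best responses: (A,X), (B,Y) → Nash equilibria.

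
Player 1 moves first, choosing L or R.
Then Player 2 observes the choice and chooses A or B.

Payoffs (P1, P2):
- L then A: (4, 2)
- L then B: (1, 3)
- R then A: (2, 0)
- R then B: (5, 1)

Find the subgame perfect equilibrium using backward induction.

P1 plays R, P2 plays B after L and B after R; Payoff (5, 1)

Work:
Backward induction:
After L: P2 chooses B → P1 gets 1
After R: P2 chooses B → P1 gets 5
P1 chooses R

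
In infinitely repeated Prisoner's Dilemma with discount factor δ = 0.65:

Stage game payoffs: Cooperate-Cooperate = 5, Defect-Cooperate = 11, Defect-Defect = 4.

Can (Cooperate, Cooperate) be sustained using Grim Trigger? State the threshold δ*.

δ* = 0.8571; since δ = 0.65 < 0.8571, cooperation cannot be sustained

Work:
For Grim Trigger:
Cooperate forever: 5/(1-δ)
Defect then punished: 11 + 4·δ/(1-δ)
Need: 5/(1-δ) ≥ 11 + 4·δ/(1-δ)
Solving: δ ≥ (T-R)/(T-P) = (11-5)/(11-4) = 0.8571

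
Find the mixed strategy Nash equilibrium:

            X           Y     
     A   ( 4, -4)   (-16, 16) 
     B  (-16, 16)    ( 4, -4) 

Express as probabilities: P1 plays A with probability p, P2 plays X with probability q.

p = 0.5, q = 0.5

Work:
Find probabilities that make opponent indifferent:
P2 chooses q to make P1 indifferent between A and B
P1 chooses p to make P2 indifferent between X and Y
Mixed NE: P1 plays (A: 0.5, B: 0.5), P2 plays (X: 0.5, Y: 0.5)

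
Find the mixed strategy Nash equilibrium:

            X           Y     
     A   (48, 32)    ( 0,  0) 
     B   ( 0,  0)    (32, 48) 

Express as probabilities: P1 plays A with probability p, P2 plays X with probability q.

p = 0.6, q = 0.4

Work:
Find probabilities that make opponent indifferent:
P2 chooses q to make P1 indifferent between A and B
P1 chooses p to make P2 indifferent between X and Y
Mixed NE: P1 plays (A: 0.6, B: 0.4), P2 plays (X: 0.4, Y: 0.6)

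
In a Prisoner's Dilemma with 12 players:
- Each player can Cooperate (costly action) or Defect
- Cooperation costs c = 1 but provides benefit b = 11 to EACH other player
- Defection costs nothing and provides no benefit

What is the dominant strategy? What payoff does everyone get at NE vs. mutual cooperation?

Dominant: Defect; NE payoff = 0; Coop payoff = 120

Work:
Defect dominates (saves cost c = 1, benefit to others is external)
NE: All defect → everyone gets 0
If all cooperate: each receives (11)×11 - 1 = 120
Social dilemma: 120 > 0 but NE gives 0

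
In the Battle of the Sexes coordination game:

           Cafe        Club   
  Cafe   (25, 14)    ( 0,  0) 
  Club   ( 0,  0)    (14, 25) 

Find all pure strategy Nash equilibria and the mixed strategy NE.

Pure NE: (Cafe, Cafe) and (Club, Club); Mixed NE: p = 0.641, q = 0.359

Work:
Check pure NE:
(Cafe, Cafe): (25, 14) - no unilateral deviation beneficial
(Club, Club): (14, 25) - no unilateral deviation beneficial
Mixed NE: P1 plays Cafe with p = 0.641, P2 plays Cafe with q = 0.359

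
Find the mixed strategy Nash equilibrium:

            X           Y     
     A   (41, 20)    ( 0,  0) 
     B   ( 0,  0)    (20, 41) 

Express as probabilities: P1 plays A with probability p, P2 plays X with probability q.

p = 0.6721, q = 0.3279

Work:
Find probabilities that make opponent indifferent:
P2 chooses q to make P1 indifferent between A and B
P1 chooses p to make P2 indifferent between X and Y
Mixed NE: P1 plays (A: 0.6721, B: 0.3279), P2 plays (X: 0.3279, Y: 0.6721)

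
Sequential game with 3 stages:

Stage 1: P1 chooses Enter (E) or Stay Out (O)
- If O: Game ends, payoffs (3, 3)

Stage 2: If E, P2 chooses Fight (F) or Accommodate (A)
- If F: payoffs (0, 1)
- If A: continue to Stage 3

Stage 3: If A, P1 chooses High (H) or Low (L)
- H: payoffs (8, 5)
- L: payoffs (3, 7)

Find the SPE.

SPE: (E, A, H); Outcome (8, 5)

Work:
Stage 3: P1 chooses H (8 vs 3)
Stage 2: P2: F->1, A->5 (anticipating H). Choose A
Stage 1: P1: O->3, E->8 (anticipating A, H). Choose E
SPE path: E -> A -> H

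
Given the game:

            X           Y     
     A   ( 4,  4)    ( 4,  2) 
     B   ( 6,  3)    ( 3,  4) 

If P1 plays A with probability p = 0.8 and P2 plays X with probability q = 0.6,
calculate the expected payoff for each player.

E[P1] = 4.16, E[P2] = 3.24

Work:
E[P1] = p·q·π₁(A,X) + p·(1-q)·π₁(A,Y) + (1-p)·q·π₁(B,X) + (1-p)·(1-q)·π₁(B,Y)
= 0.8·0.6·4 + 0.8·0.4·4 + 0.2·0.6·6 + 0.2·0.4·3
= 4.16

E[P2] = 3.24 (similar calculation)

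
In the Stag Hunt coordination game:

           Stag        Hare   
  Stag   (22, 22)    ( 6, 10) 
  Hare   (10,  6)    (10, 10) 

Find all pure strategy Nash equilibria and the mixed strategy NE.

Pure NE: (Stag, Stag) and (Hare, Hare); Mixed NE: p = 0.25, q = 0.25

Work:
Check pure NE:
(Stag, Stag): (22, 22) - no unilateral deviation beneficial
(Hare, Hare): (10, 10) - no unilateral deviation beneficial
Mixed NE: P1 plays Stag with p = 0.25, P2 plays Stag with q = 0.25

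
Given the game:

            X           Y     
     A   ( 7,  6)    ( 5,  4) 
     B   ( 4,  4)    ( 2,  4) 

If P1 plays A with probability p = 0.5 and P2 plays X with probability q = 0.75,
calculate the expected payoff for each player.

E[P1] = 5.0, E[P2] = 4.75

Work:
E[P1] = p·q·π₁(A,X) + p·(1-q)·π₁(A,Y) + (1-p)·q·π₁(B,X) + (1-p)·(1-q)·π₁(B,Y)
= 0.5·0.75·7 + 0.5·0.25·5 + 0.5·0.75·4 + 0.5·0.25·2
= 5.0

E[P2] = 4.75 (similar calculation)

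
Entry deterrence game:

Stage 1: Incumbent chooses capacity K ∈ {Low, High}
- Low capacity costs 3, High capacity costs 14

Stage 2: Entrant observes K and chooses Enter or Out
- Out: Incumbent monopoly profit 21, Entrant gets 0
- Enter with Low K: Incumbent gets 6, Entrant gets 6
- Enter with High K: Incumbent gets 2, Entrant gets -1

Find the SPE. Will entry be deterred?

SPE: (High, Enter|Low, Out|High); Entry deterred. Incumbent net profit = 7

Work:
After Low K: Entrant enters (6 > 0)
After High K: Entrant stays out (-1 < 0)
Incumbent: Low → 6−3=3, High → 21−14=7
Incumbent chooses High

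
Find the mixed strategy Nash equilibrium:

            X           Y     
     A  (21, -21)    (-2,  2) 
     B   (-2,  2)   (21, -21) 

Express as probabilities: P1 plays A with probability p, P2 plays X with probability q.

p = 0.5, q = 0.5

Work:
Find probabilities that make opponent indifferent:
P2 chooses q to make P1 indifferent between A and B
P1 chooses p to make P2 indifferent between X and Y
Mixed NE: P1 plays (A: 0.5, B: 0.5), P2 plays (X: 0.5, Y: 0.5)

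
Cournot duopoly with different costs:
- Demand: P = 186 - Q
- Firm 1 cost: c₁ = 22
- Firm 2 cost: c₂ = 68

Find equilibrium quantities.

q₁* = 70.0, q₂* = 24.0

Work:
Reaction: q₁ = (186 - 22 - q₂)/2
Reaction: q₂ = (186 - 68 - q₁)/2
Solve simultaneously:
q₁* = (186 - 2×22 + 68)/3 = 70.0
q₂* = (186 - 2×68 + 22)/3 = 24.0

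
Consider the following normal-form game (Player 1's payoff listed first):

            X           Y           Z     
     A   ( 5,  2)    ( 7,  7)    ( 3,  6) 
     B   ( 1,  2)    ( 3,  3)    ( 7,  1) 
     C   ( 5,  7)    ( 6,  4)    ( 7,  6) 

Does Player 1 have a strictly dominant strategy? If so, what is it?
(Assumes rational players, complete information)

No strictly dominant strategy exists for Player 1

Work:
A strategy strictly dominates another if it gives a strictly higher payoff against every opponent action. Compare each pair of P1's strategies column-by-column:
  A vs B: [5 vs 1, 7 vs 3, 3 vs 7] → A does not strictly dominate B (column Z: 3 ≤ 7)
  A vs C: [5 vs 5, 7 vs 6, 3 vs 7] → A does not strictly dominate C (column X: 5 ≤ 5)
  B vs A: [1 vs 5, 3 vs 7, 7 vs 3] → B does not strictly dominate A (column X: 1 ≤ 5)
  B vs C: [1 vs 5, 3 vs 6, 7 vs 7] → B does not strictly dominate C (column X: 1 ≤ 5)
  C vs A: [5 vs 5, 6 vs 7, 7 vs 3] → C does not strictly dominate A (column X: 5 ≤ 5)
  C vs B: [5 vs 1, 6 vs 3, 7 vs 7] → C does not strictly dominate B (column Z: 7 ≤ 7)
No single strategy strictly dominates all others → no strictly dominant strategy.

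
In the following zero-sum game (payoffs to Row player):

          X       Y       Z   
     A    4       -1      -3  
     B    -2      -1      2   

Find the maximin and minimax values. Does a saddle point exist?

Maximin = -2, Minimax = -1, Saddle: False

Work:
Row minimums: [-3, -2] → maximin = -2
Column maximums: [4, -1, 2] → minimax = -1
No saddle point (maximin ≠ minimax). Mixed strategy needed.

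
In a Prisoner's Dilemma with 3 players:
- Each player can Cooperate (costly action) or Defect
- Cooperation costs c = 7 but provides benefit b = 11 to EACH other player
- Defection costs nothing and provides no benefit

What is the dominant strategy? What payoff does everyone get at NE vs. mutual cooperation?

Dominant: Defect; NE payoff = 0; Coop payoff = 15

Work:
Defect dominates (saves cost c = 7, benefit to others is external)
NE: All defect → everyone gets 0
If all cooperate: each receives (2)×11 - 7 = 15
Social dilemma: 15 > 0 but NE gives 0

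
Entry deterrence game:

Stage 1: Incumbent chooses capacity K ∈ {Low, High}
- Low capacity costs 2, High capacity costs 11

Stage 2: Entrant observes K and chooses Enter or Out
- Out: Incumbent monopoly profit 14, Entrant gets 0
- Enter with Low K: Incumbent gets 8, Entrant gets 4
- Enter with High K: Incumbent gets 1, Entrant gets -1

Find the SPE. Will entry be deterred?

SPE: (Low, Enter|Low, Out|High); Entry not deterred. Incumbent net profit = 6, Entrant gets 4

Work:
After Low K: Entrant enters (4 > 0)
After High K: Entrant stays out (-1 < 0)
Incumbent: Low → 8−2=6, High → 14−11=3
Incumbent chooses Low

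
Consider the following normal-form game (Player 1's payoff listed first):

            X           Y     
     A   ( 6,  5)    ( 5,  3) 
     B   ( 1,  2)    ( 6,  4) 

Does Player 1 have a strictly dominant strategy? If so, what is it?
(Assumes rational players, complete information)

No strictly dominant strategy exists for Player 1

Work:
A strategy strictly dominates another if it gives a strictly higher payoff against every opponent action. Compare each pair of P1's strategies column-by-column:
  A vs B: [6 vs 1, 5 vs 6] → A does not strictly dominate B (column Y: 5 ≤ 6)
  B vs A: [1 vs 6, 6 vs 5] → B does not strictly dominate A (column X: 1 ≤ 6)
No single strategy strictly dominates all others → no strictly dominant strategy.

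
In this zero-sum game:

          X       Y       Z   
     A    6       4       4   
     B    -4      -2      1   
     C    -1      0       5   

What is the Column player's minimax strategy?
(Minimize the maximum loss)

Column should play Y, value = 4

Work:
Column player minimizes Row's maximum payoff:
Column X: max payoff to Row = 6
Column Y: max payoff to Row = 4
Column Z: max payoff to Row = 5
Minimum is 4, achieved by column Y.
Minimax strategy: Y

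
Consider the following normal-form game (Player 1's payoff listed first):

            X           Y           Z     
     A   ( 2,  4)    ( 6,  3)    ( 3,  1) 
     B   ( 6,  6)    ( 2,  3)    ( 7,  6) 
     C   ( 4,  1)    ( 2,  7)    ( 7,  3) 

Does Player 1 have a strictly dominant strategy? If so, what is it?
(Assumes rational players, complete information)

No strictly dominant strategy exists for Player 1

Work:
A strategy strictly dominates another if it gives a strictly higher payoff against every opponent action. Compare each pair of P1's strategies column-by-column:
  A vs B: [2 vs 6, 6 vs 2, 3 vs 7] → A does not strictly dominate B (column X: 2 ≤ 6)
  A vs C: [2 vs 4, 6 vs 2, 3 vs 7] → A does not strictly dominate C (column X: 2 ≤ 4)
  B vs A: [6 vs 2, 2 vs 6, 7 vs 3] → B does not strictly dominate A (column Y: 2 ≤ 6)
  B vs C: [6 vs 4, 2 vs 2, 7 vs 7] → B does not strictly dominate C (column Y: 2 ≤ 2)
  C vs A: [4 vs 2, 2 vs 6, 7 vs 3] → C does not strictly dominate A (column Y: 2 ≤ 6)
  C vs B: [4 vs 6, 2 vs 2, 7 vs 7] → C does not strictly dominate B (column X: 4 ≤ 6)
No single strategy strictly dominates all others → no strictly dominant strategy.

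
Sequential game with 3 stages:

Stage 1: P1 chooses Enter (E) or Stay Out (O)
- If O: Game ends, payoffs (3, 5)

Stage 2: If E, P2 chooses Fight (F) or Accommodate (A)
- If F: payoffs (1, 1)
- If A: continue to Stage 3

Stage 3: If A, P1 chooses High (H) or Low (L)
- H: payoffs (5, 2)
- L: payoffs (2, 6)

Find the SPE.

SPE: (E, A, H); Outcome (5, 2)

Work:
Stage 3: P1 chooses H (5 vs 2)
Stage 2: P2: F->1, A->2 (anticipating H). Choose A
Stage 1: P1: O->3, E->5 (anticipating A, H). Choose E
SPE path: E -> A -> H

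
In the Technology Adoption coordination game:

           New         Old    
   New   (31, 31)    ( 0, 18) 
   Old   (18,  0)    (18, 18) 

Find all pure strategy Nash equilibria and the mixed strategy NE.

Pure NE: (New, New) and (Old, Old); Mixed NE: p = 0.5806, q = 0.5806

Work:
Check pure NE:
(New, New): (31, 31) - no unilateral deviation beneficial
(Old, Old): (18, 18) - no unilateral deviation beneficial
Mixed NE: P1 plays New with p = 0.5806, P2 plays New with q = 0.5806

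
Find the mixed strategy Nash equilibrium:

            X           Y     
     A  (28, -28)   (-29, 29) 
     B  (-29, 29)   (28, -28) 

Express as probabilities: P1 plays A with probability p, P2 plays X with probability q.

p = 0.5, q = 0.5

Work:
Find probabilities that make opponent indifferent:
P2 chooses q to make P1 indifferent between A and B
P1 chooses p to make P2 indifferent between X and Y
Mixed NE: P1 plays (A: 0.5, B: 0.5), P2 plays (X: 0.5, Y: 0.5)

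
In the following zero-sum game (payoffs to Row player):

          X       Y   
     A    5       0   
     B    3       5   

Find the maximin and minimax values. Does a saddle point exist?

Maximin = 3, Minimax = 5, Saddle: False

Work:
Row minimums: [0, 3] → maximin = 3
Column maximums: [5, 5] → minimax = 5
No saddle point (maximin ≠ minimax). Mixed strategy needed.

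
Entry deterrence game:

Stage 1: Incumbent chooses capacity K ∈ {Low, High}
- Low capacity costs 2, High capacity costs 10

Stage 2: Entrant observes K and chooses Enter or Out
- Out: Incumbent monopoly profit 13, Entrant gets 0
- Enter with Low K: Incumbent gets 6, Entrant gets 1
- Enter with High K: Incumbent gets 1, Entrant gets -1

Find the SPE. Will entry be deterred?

SPE: (Low, Enter|Low, Out|High); Entry not deterred. Incumbent net profit = 4, Entrant gets 1

Work:
After Low K: Entrant enters (1 > 0)
After High K: Entrant stays out (-1 < 0)
Incumbent: Low → 6−2=4, High → 13−10=3
Incumbent chooses Low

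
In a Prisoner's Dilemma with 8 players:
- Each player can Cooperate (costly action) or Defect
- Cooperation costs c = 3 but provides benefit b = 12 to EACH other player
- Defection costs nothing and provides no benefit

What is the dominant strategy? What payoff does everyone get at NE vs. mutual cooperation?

Dominant: Defect; NE payoff = 0; Coop payoff = 81

Work:
Defect dominates (saves cost c = 3, benefit to others is external)
NE: All defect → everyone gets 0
If all cooperate: each receives (7)×12 - 3 = 81
Social dilemma: 81 > 0 but NE gives 0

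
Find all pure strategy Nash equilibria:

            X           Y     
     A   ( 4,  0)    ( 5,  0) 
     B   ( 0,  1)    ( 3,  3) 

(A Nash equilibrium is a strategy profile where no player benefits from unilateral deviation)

Nash equilibrium: (A, X), (A, Y)

Work:
Best responses:
  P1 vs X: payoffs [4, 0] → best response A (payoff 4)
  P1 vs Y: payoffs [5, 3] → best response A (payoff 5)
  P2 vs A: payoffs [0, 0] → best response X/Y (payoff 0)
  P2 vs B: payoffs [1, 3] → best response Y (payoff 3)
Mutual best responses: (A,X), (A,Y) → Nash equilibria.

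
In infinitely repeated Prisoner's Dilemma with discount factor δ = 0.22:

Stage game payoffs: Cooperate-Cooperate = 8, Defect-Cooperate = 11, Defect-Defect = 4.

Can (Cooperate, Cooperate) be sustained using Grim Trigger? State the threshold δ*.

δ* = 0.4286; since δ = 0.22 < 0.4286, cooperation cannot be sustained

Work:
For Grim Trigger:
Cooperate forever: 8/(1-δ)
Defect then punished: 11 + 4·δ/(1-δ)
Need: 8/(1-δ) ≥ 11 + 4·δ/(1-δ)
Solving: δ ≥ (T-R)/(T-P) = (11-8)/(11-4) = 0.4286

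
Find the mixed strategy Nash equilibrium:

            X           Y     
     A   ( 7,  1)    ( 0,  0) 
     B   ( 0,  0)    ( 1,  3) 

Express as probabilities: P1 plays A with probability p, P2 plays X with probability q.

p = 0.75, q = 0.125

Work:
Find probabilities that make opponent indifferent:
P2 chooses q to make P1 indifferent between A and B
P1 chooses p to make P2 indifferent between X and Y
Mixed NE: P1 plays (A: 0.75, B: 0.25), P2 plays (X: 0.125, Y: 0.875)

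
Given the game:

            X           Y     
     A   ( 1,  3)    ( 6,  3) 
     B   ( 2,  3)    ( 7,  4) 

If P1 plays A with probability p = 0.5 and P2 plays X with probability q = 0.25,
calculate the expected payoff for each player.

E[P1] = 5.25, E[P2] = 3.375

Work:
E[P1] = p·q·π₁(A,X) + p·(1-q)·π₁(A,Y) + (1-p)·q·π₁(B,X) + (1-p)·(1-q)·π₁(B,Y)
= 0.5·0.25·1 + 0.5·0.75·6 + 0.5·0.25·2 + 0.5·0.75·7
= 5.25

E[P2] = 3.375 (similar calculation)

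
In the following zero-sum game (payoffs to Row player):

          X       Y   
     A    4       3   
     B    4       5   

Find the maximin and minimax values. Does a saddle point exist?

Maximin = 4, Minimax = 4, Saddle: True

Work:
Row minimums: [3, 4] → maximin = 4
Column maximums: [4, 5] → minimax = 4
Saddle point exists! Game value = 4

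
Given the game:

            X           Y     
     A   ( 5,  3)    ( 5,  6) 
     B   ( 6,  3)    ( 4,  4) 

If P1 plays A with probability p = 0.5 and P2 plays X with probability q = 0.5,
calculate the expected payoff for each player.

E[P1] = 5.0, E[P2] = 4.0

Work:
E[P1] = p·q·π₁(A,X) + p·(1-q)·π₁(A,Y) + (1-p)·q·π₁(B,X) + (1-p)·(1-q)·π₁(B,Y)
= 0.5·0.5·5 + 0.5·0.5·5 + 0.5·0.5·6 + 0.5·0.5·4
= 5.0

E[P2] = 4.0 (similar calculation)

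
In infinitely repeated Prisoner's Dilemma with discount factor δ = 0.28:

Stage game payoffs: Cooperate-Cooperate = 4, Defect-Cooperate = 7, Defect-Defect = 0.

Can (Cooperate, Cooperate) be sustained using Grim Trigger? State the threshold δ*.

δ* = 0.4286; since δ = 0.28 < 0.4286, cooperation cannot be sustained

Work:
For Grim Trigger:
Cooperate forever: 4/(1-δ)
Defect then punished: 7 + 0·δ/(1-δ)
Need: 4/(1-δ) ≥ 7 + 0·δ/(1-δ)
Solving: δ ≥ (T-R)/(T-P) = (7-4)/(7-0) = 0.4286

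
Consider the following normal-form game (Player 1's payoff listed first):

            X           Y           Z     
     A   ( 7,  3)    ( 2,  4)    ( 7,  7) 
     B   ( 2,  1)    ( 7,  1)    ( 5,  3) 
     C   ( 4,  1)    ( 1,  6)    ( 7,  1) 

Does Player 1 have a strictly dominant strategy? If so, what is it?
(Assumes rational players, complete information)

No strictly dominant strategy exists for Player 1

Work:
A strategy strictly dominates another if it gives a strictly higher payoff against every opponent action. Compare each pair of P1's strategies column-by-column:
  A vs B: [7 vs 2, 2 vs 7, 7 vs 5] → A does not strictly dominate B (column Y: 2 ≤ 7)
  A vs C: [7 vs 4, 2 vs 1, 7 vs 7] → A does not strictly dominate C (column Z: 7 ≤ 7)
  B vs A: [2 vs 7, 7 vs 2, 5 vs 7] → B does not strictly dominate A (column X: 2 ≤ 7)
  B vs C: [2 vs 4, 7 vs 1, 5 vs 7] → B does not strictly dominate C (column X: 2 ≤ 4)
  C vs A: [4 vs 7, 1 vs 2, 7 vs 7] → C does not strictly dominate A (column X: 4 ≤ 7)
  C vs B: [4 vs 2, 1 vs 7, 7 vs 5] → C does not strictly dominate B (column Y: 1 ≤ 7)
No single strategy strictly dominates all others → no strictly dominant strategy.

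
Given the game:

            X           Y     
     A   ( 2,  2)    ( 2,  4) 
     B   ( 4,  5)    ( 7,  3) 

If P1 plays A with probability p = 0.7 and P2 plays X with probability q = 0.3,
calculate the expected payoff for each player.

E[P1] = 3.23, E[P2] = 3.46

Work:
E[P1] = p·q·π₁(A,X) + p·(1-q)·π₁(A,Y) + (1-p)·q·π₁(B,X) + (1-p)·(1-q)·π₁(B,Y)
= 0.7·0.3·2 + 0.7·0.7·2 + 0.3·0.3·4 + 0.3·0.7·7
= 3.23

E[P2] = 3.46 (similar calculation)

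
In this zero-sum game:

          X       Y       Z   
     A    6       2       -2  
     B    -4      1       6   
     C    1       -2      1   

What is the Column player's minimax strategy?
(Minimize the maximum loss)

Column should play Y, value = 2

Work:
Column player minimizes Row's maximum payoff:
Column X: max payoff to Row = 6
Column Y: max payoff to Row = 2
Column Z: max payoff to Row = 6
Minimum is 2, achieved by column Y.
Minimax strategy: Y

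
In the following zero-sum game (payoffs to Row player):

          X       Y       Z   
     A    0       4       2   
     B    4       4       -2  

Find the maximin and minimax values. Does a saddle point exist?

Maximin = 0, Minimax = 2, Saddle: False

Work:
Row minimums: [0, -2] → maximin = 0
Column maximums: [4, 4, 2] → minimax = 2
No saddle point (maximin ≠ minimax). Mixed strategy needed.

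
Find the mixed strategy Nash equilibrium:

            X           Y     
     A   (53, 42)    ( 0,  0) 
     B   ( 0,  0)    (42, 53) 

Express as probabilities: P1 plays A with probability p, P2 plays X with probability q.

p = 0.5579, q = 0.4421

Work:
Find probabilities that make opponent indifferent:
P2 chooses q to make P1 indifferent between A and B
P1 chooses p to make P2 indifferent between X and Y
Mixed NE: P1 plays (A: 0.5579, B: 0.4421), P2 plays (X: 0.4421, Y: 0.5579)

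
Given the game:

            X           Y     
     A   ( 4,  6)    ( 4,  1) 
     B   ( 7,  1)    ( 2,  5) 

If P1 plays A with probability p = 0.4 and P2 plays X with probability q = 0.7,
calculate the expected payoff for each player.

E[P1] = 4.9, E[P2] = 3.12

Work:
E[P1] = p·q·π₁(A,X) + p·(1-q)·π₁(A,Y) + (1-p)·q·π₁(B,X) + (1-p)·(1-q)·π₁(B,Y)
= 0.4·0.7·4 + 0.4·0.3·4 + 0.6·0.7·7 + 0.6·0.3·2
= 4.9

E[P2] = 3.12 (similar calculation)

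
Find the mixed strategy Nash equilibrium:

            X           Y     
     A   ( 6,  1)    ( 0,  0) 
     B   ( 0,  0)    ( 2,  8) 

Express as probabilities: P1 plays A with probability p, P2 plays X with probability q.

p = 0.8889, q = 0.25

Work:
Find probabilities that make opponent indifferent:
P2 chooses q to make P1 indifferent between A and B
P1 chooses p to make P2 indifferent between X and Y
Mixed NE: P1 plays (A: 0.8889, B: 0.1111), P2 plays (X: 0.25, Y: 0.75)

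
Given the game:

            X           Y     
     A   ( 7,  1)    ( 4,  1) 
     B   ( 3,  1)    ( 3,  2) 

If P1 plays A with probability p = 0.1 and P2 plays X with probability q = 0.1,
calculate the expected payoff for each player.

E[P1] = 3.13, E[P2] = 1.81

Work:
E[P1] = p·q·π₁(A,X) + p·(1-q)·π₁(A,Y) + (1-p)·q·π₁(B,X) + (1-p)·(1-q)·π₁(B,Y)
= 0.1·0.1·7 + 0.1·0.9·4 + 0.9·0.1·3 + 0.9·0.9·3
= 3.13

E[P2] = 1.81 (similar calculation)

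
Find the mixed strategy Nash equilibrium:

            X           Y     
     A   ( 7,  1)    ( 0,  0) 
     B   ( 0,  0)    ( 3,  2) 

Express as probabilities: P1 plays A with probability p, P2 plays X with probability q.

p = 0.6667, q = 0.3

Work:
Find probabilities that make opponent indifferent:
P2 chooses q to make P1 indifferent between A and B
P1 chooses p to make P2 indifferent between X and Y
Mixed NE: P1 plays (A: 0.6667, B: 0.3333), P2 plays (X: 0.3, Y: 0.7)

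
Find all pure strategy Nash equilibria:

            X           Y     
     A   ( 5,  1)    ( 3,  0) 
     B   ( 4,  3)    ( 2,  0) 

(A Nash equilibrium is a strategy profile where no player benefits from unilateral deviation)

Nash equilibrium: (A, X)

Work:
Best responses:
  P1 vs X: payoffs [5, 4] → best response A (payoff 5)
  P1 vs Y: payoffs [3, 2] → best response A (payoff 3)
  P2 vs A: payoffs [1, 0] → best response X (payoff 1)
  P2 vs B: payoffs [3, 0] → best response X (payoff 3)
Mutual best responses: (A,X) → Nash equilibria.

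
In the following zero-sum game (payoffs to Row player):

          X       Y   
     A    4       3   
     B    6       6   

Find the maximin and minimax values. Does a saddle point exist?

Maximin = 6, Minimax = 6, Saddle: True

Work:
Row minimums: [3, 6] → maximin = 6
Column maximums: [6, 6] → minimax = 6
Saddle point exists! Game value = 6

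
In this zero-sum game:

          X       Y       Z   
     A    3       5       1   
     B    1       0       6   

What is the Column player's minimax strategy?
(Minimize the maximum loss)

Column should play X, value = 3

Work:
Column player minimizes Row's maximum payoff:
Column X: max payoff to Row = 3
Column Y: max payoff to Row = 5
Column Z: max payoff to Row = 6
Minimum is 3, achieved by column X.
Minimax strategy: X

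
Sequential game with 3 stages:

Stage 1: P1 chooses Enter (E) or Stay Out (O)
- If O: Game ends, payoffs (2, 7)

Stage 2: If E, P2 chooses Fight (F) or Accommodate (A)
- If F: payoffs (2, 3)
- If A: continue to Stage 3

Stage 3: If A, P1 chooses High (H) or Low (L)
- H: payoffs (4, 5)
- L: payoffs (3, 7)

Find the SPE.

SPE: (E, A, H); Outcome (4, 5)

Work:
Stage 3: P1 chooses H (4 vs 3)
Stage 2: P2: F->3, A->5 (anticipating H). Choose A
Stage 1: P1: O->2, E->4 (anticipating A, H). Choose E
SPE path: E -> A -> H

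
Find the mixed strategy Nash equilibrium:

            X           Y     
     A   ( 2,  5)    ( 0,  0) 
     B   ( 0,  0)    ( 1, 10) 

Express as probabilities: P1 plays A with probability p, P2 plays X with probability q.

p = 0.6667, q = 0.3333

Work:
Find probabilities that make opponent indifferent:
P2 chooses q to make P1 indifferent between A and B
P1 chooses p to make P2 indifferent between X and Y
Mixed NE: P1 plays (A: 0.6667, B: 0.3333), P2 plays (X: 0.3333, Y: 0.6667)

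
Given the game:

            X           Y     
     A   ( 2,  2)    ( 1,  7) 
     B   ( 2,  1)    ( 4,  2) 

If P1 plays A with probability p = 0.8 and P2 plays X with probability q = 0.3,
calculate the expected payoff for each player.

E[P1] = 1.72, E[P2] = 4.74

Work:
E[P1] = p·q·π₁(A,X) + p·(1-q)·π₁(A,Y) + (1-p)·q·π₁(B,X) + (1-p)·(1-q)·π₁(B,Y)
= 0.8·0.3·2 + 0.8·0.7·1 + 0.2·0.3·2 + 0.2·0.7·4
= 1.72

E[P2] = 4.74 (similar calculation)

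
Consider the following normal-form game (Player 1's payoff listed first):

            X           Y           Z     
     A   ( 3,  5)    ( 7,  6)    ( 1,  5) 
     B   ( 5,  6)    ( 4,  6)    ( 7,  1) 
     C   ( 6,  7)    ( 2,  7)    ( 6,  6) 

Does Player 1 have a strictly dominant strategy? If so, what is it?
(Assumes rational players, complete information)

No strictly dominant strategy exists for Player 1

Work:
A strategy strictly dominates another if it gives a strictly higher payoff against every opponent action. Compare each pair of P1's strategies column-by-column:
  A vs B: [3 vs 5, 7 vs 4, 1 vs 7] → A does not strictly dominate B (column X: 3 ≤ 5)
  A vs C: [3 vs 6, 7 vs 2, 1 vs 6] → A does not strictly dominate C (column X: 3 ≤ 6)
  B vs A: [5 vs 3, 4 vs 7, 7 vs 1] → B does not strictly dominate A (column Y: 4 ≤ 7)
  B vs C: [5 vs 6, 4 vs 2, 7 vs 6] → B does not strictly dominate C (column X: 5 ≤ 6)
  C vs A: [6 vs 3, 2 vs 7, 6 vs 1] → C does not strictly dominate A (column Y: 2 ≤ 7)
  C vs B: [6 vs 5, 2 vs 4, 6 vs 7] → C does not strictly dominate B (column Y: 2 ≤ 4)
No single strategy strictly dominates all others → no strictly dominant strategy.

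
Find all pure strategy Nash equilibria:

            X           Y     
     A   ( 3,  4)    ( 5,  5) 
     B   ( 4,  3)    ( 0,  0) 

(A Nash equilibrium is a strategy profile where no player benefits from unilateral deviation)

Nash equilibrium: (A, Y), (B, X)

Work:
Best responses:
  P1 vs X: payoffs [3, 4] → best response B (payoff 4)
  P1 vs Y: payoffs [5, 0] → best response A (payoff 5)
  P2 vs A: payoffs [4, 5] → best response Y (payoff 5)
  P2 vs B: payoffs [3, 0] → best response X (payoff 3)
Mutual best responses: (A,Y), (B,X) → Nash equilibria.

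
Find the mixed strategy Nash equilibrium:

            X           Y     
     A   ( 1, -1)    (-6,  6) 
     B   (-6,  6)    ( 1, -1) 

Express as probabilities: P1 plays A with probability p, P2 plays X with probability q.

p = 0.5, q = 0.5

Work:
Find probabilities that make opponent indifferent:
P2 chooses q to make P1 indifferent between A and B
P1 chooses p to make P2 indifferent between X and Y
Mixed NE: P1 plays (A: 0.5, B: 0.5), P2 plays (X: 0.5, Y: 0.5)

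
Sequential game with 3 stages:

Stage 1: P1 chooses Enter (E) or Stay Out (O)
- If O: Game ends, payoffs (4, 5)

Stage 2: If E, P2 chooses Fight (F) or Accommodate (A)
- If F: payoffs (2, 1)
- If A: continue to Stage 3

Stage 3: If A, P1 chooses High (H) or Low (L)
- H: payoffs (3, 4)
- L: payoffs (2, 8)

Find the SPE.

SPE: (O, A, H); Outcome (4, 5)

Work:
Stage 3: P1 chooses H (3 vs 2)
Stage 2: P2: F->1, A->4 (anticipating H). Choose A
Stage 1: P1: O->4, E->3 (anticipating A, H). Choose O
SPE path: O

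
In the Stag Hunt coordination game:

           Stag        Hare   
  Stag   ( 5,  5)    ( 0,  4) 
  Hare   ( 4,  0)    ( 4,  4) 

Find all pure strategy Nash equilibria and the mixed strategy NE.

Pure NE: (Stag, Stag) and (Hare, Hare); Mixed NE: p = 0.8, q = 0.8

Work:
Check pure NE:
(Stag, Stag): (5, 5) - no unilateral deviation beneficial
(Hare, Hare): (4, 4) - no unilateral deviation beneficial
Mixed NE: P1 plays Stag with p = 0.8, P2 plays Stag with q = 0.8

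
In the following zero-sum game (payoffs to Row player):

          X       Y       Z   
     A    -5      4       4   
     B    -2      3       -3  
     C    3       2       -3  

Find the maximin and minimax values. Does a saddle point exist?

Maximin = -3, Minimax = 3, Saddle: False

Work:
Row minimums: [-5, -3, -3] → maximin = -3
Column maximums: [3, 4, 4] → minimax = 3
No saddle point (maximin ≠ minimax). Mixed strategy needed.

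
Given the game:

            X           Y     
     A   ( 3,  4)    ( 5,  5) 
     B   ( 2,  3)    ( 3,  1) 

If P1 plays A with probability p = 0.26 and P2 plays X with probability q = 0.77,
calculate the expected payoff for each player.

E[P1] = 2.5498, E[P2] = 2.9794

Work:
E[P1] = p·q·π₁(A,X) + p·(1-q)·π₁(A,Y) + (1-p)·q·π₁(B,X) + (1-p)·(1-q)·π₁(B,Y)
= 0.26·0.77·3 + 0.26·0.23·5 + 0.74·0.77·2 + 0.74·0.23·3
= 2.5498

E[P2] = 2.9794 (similar calculation)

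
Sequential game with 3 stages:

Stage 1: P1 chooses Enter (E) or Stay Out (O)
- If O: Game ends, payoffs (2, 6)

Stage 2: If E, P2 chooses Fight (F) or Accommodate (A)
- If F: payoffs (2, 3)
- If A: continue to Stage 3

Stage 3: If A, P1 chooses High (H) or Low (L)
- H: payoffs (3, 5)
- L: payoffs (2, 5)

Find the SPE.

SPE: (E, A, H); Outcome (3, 5)

Work:
Stage 3: P1 chooses H (3 vs 2)
Stage 2: P2: F->3, A->5 (anticipating H). Choose A
Stage 1: P1: O->2, E->3 (anticipating A, H). Choose E
SPE path: E -> A -> H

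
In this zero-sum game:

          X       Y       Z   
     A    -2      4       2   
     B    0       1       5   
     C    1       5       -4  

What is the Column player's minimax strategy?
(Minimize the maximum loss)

Column should play X, value = 1

Work:
Column player minimizes Row's maximum payoff:
Column X: max payoff to Row = 1
Column Y: max payoff to Row = 5
Column Z: max payoff to Row = 5
Minimum is 1, achieved by column X.
Minimax strategy: X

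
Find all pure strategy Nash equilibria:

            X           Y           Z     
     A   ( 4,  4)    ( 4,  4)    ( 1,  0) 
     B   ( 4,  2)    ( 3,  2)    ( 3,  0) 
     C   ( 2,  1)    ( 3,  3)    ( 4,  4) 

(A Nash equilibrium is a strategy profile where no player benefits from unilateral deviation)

Nash equilibrium: (A, X), (A, Y), (B, X), (C, Z)

Work:
Best responses:
  P1 vs X: payoffs [4, 4, 2] → best response A/B (payoff 4)
  P1 vs Y: payoffs [4, 3, 3] → best response A (payoff 4)
  P1 vs Z: payoffs [1, 3, 4] → best response C (payoff 4)
  P2 vs A: payoffs [4, 4, 0] → best response X/Y (payoff 4)
  P2 vs B: payoffs [2, 2, 0] → best response X/Y (payoff 2)
  P2 vs C: payoffs [1, 3, 4] → best response Z (payoff 4)
Mutual best responses: (A,X), (A,Y), (B,X), (C,Z) → Nash equilibria.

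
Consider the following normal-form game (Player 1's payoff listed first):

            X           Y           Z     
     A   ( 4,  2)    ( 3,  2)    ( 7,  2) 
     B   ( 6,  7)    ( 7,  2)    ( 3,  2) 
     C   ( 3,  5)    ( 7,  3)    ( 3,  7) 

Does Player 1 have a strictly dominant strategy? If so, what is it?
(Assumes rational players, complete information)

No strictly dominant strategy exists for Player 1

Work:
A strategy strictly dominates another if it gives a strictly higher payoff against every opponent action. Compare each pair of P1's strategies column-by-column:
  A vs B: [4 vs 6, 3 vs 7, 7 vs 3] → A does not strictly dominate B (column X: 4 ≤ 6)
  A vs C: [4 vs 3, 3 vs 7, 7 vs 3] → A does not strictly dominate C (column Y: 3 ≤ 7)
  B vs A: [6 vs 4, 7 vs 3, 3 vs 7] → B does not strictly dominate A (column Z: 3 ≤ 7)
  B vs C: [6 vs 3, 7 vs 7, 3 vs 3] → B does not strictly dominate C (column Y: 7 ≤ 7)
  C vs A: [3 vs 4, 7 vs 3, 3 vs 7] → C does not strictly dominate A (column X: 3 ≤ 4)
  C vs B: [3 vs 6, 7 vs 7, 3 vs 3] → C does not strictly dominate B (column X: 3 ≤ 6)
No single strategy strictly dominates all others → no strictly dominant strategy.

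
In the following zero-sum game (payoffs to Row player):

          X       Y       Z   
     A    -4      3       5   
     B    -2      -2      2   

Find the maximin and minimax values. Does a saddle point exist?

Maximin = -2, Minimax = -2, Saddle: True

Work:
Row minimums: [-4, -2] → maximin = -2
Column maximums: [-2, 3, 5] → minimax = -2
Saddle point exists! Game value = -2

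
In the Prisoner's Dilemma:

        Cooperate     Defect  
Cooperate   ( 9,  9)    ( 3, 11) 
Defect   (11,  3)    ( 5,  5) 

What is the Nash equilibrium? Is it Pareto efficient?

(Defect, Defect) is NE; not Pareto efficient

Work:
Defect dominates Cooperate for both players:
If P2 cooperates: Defect (11) > Cooperate (9)
If P2 defects: Defect (5) > Cooperate (3)
NE: (Defect, Defect) with payoff (5, 5)
But (Cooperate, Cooperate) = (9, 9) Pareto dominates (5, 5)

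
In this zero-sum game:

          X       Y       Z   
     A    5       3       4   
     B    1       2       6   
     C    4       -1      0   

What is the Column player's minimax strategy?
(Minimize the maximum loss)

Column should play Y, value = 3

Work:
Column player minimizes Row's maximum payoff:
Column X: max payoff to Row = 5
Column Y: max payoff to Row = 3
Column Z: max payoff to Row = 6
Minimum is 3, achieved by column Y.
Minimax strategy: Y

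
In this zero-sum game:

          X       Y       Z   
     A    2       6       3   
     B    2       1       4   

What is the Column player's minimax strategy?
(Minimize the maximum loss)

Column should play X, value = 2

Work:
Column player minimizes Row's maximum payoff:
Column X: max payoff to Row = 2
Column Y: max payoff to Row = 6
Column Z: max payoff to Row = 4
Minimum is 2, achieved by column X.
Minimax strategy: X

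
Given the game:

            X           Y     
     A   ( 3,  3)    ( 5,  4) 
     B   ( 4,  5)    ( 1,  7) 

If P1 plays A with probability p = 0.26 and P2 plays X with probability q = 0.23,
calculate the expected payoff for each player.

E[P1] = 2.431, E[P2] = 5.8198

Work:
E[P1] = p·q·π₁(A,X) + p·(1-q)·π₁(A,Y) + (1-p)·q·π₁(B,X) + (1-p)·(1-q)·π₁(B,Y)
= 0.26·0.23·3 + 0.26·0.77·5 + 0.74·0.23·4 + 0.74·0.77·1
= 2.431

E[P2] = 5.8198 (similar calculation)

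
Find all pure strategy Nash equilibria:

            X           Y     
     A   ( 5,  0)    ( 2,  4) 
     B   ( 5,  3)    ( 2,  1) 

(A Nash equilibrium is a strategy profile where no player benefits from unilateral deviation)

Nash equilibrium: (A, Y), (B, X)

Work:
Best responses:
  P1 vs X: payoffs [5, 5] → best response A/B (payoff 5)
  P1 vs Y: payoffs [2, 2] → best response A/B (payoff 2)
  P2 vs A: payoffs [0, 4] → best response Y (payoff 4)
  P2 vs B: payoffs [3, 1] → best response X (payoff 3)
Mutual best responses: (A,Y), (B,X) → Nash equilibria.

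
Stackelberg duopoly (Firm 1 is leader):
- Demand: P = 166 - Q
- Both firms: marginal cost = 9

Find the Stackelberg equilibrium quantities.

q₁* (leader) = 78.5, q₂* (follower) = 39.25

Work:
Follower's reaction: q₂ = (a - c - q₁)/2
Leader substitutes: π₁ = q₁·(a - q₁ - (a-c-q₁)/2 - c)
FOC: q₁* = (166 - 9)/2 = 78.50
Then: q₂* = (166 - 9 - 78.5)/2 = 39.25
Leader has first-mover advantage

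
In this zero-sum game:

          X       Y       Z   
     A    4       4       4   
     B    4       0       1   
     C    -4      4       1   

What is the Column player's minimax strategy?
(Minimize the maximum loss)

Column should play X or Y or Z (all achieve the minimum), value = 4

Work:
Column player minimizes Row's maximum payoff:
Column X: max payoff to Row = 4
Column Y: max payoff to Row = 4
Column Z: max payoff to Row = 4
Minimum is 4, achieved by columns X, Y, Z (tied).
Each of X or Y or Z is a minimax strategy.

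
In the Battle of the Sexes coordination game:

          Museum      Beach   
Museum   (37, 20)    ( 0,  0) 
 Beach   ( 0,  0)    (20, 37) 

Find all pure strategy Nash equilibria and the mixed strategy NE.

Pure NE: (Museum, Museum) and (Beach, Beach); Mixed NE: p = 0.6491, q = 0.3509

Work:
Check pure NE:
(Museum, Museum): (37, 20) - no unilateral deviation beneficial
(Beach, Beach): (20, 37) - no unilateral deviation beneficial
Mixed NE: P1 plays Museum with p = 0.6491, P2 plays Museum with q = 0.3509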